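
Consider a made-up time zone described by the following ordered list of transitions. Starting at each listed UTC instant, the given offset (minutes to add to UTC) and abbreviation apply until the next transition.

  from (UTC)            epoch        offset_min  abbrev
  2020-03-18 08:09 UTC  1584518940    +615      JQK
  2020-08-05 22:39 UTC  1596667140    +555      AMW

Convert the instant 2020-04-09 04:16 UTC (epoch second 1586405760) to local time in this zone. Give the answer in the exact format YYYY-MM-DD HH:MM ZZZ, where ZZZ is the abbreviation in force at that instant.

Query: 2020-04-09 04:16 UTC
Rule 1/2 (JQK, +10:15): 2020-03-18 08:09 UTC ≤ query < 2020-08-05 22:39 UTC
4·60 + 16 + 615 = 871 min
871 = 0·1440 + 871; 871 = 14·60 + 31 → 14:31, same day
→ 2020-04-09 14:31 JQK

2020-04-09 14:31 JQK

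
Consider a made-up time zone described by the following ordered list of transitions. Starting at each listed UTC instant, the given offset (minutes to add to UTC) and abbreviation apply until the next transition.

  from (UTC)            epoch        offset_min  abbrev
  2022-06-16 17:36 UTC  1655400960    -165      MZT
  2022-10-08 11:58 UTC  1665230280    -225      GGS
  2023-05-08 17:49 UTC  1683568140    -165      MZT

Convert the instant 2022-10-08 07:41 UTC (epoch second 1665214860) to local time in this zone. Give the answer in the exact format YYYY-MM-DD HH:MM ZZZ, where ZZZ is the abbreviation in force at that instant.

Query: 2022-10-08 07:41 UTC
Rule 1/3 (MZT, -02:45): 2022-06-16 17:36 UTC ≤ query < 2022-10-08 11:58 UTC
7·60 + 41 - 165 = 296 min
296 = 0·1440 + 296; 296 = 4·60 + 56 → 04:56, same day
→ 2022-10-08 04:56 MZT

2022-10-08 04:56 MZT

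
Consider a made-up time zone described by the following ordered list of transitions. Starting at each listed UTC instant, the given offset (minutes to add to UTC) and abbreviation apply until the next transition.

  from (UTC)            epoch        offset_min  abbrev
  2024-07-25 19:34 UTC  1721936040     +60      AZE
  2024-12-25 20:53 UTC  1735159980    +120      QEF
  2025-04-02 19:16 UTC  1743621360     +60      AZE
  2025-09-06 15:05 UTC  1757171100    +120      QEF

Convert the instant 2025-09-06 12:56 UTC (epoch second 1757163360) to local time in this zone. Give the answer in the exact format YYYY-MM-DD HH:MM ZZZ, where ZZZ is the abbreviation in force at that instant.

2025-09-06 13:56 AZE

Query: 2025-09-06 12:56 UTC
Rule 3/4 (AZE, +01:00): 2025-04-02 19:16 UTC ≤ query < 2025-09-06 15:05 UTC
12·60 + 56 + 60 = 836 min
836 = 0·1440 + 836; 836 = 13·60 + 56 → 13:56, same day
→ 2025-09-06 13:56 AZE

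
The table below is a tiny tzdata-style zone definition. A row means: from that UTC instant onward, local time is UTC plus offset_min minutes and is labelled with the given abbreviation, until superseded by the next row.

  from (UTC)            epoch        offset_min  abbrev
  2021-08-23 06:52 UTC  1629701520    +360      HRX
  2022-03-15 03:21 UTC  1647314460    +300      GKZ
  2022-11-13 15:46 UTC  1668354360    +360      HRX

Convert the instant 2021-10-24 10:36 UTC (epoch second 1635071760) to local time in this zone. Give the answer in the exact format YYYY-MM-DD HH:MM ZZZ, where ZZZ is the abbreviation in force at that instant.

Query: 2021-10-24 10:36 UTC
Rule 1/3 (HRX, +06:00): 2021-08-23 06:52 UTC ≤ query < 2022-03-15 03:21 UTC
10·60 + 36 + 360 = 996 min
996 = 0·1440 + 996; 996 = 16·60 + 36 → 16:36, same day
→ 2021-10-24 16:36 HRX

2021-10-24 16:36 HRX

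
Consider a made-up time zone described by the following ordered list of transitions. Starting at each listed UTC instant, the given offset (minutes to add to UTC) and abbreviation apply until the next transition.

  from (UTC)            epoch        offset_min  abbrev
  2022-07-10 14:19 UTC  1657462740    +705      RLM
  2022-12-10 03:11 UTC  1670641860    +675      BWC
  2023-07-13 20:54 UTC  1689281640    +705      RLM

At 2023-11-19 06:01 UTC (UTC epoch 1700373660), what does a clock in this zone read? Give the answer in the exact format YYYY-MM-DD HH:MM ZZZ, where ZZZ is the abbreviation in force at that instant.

Query: 2023-11-19 06:01 UTC
Rule 3/3 (RLM, +11:45): 2023-07-13 20:54 UTC ≤ query < +∞
6·60 + 1 + 705 = 1066 min
1066 = 0·1440 + 1066; 1066 = 17·60 + 46 → 17:46, same day
→ 2023-11-19 17:46 RLM

2023-11-19 17:46 RLM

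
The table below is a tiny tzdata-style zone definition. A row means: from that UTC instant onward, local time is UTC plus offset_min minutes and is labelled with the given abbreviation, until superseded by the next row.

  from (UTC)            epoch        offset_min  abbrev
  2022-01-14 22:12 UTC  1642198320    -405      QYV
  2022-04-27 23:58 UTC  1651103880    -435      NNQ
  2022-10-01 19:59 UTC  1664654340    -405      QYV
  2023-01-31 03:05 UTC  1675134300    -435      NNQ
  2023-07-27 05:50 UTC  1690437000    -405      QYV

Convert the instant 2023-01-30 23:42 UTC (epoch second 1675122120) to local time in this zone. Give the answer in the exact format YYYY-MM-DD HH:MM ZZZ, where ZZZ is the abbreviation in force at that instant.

2023-01-30 16:57 QYV

Query: 2023-01-30 23:42 UTC
Rule 3/5 (QYV, -06:45): 2022-10-01 19:59 UTC ≤ query < 2023-01-31 03:05 UTC
23·60 + 42 - 405 = 1017 min
1017 = 0·1440 + 1017; 1017 = 16·60 + 57 → 16:57, same day
→ 2023-01-30 16:57 QYV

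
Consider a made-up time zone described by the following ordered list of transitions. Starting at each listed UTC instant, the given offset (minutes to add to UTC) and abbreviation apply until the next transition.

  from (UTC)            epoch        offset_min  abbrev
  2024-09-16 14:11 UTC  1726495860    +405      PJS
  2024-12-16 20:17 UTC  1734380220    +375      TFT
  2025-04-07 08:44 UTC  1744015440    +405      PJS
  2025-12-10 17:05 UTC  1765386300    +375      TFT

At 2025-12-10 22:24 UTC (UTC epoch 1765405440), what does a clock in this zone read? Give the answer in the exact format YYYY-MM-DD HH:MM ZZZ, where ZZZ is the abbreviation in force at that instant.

Query: 2025-12-10 22:24 UTC
Rule 4/4 (TFT, +06:15): 2025-12-10 17:05 UTC ≤ query < +∞
22·60 + 24 + 375 = 1719 min
1719 = 1·1440 + 279; 279 = 4·60 + 39 → 04:39, 2025-12-10 + 1 day = 2025-12-11
→ 2025-12-11 04:39 TFT

2025-12-11 04:39 TFT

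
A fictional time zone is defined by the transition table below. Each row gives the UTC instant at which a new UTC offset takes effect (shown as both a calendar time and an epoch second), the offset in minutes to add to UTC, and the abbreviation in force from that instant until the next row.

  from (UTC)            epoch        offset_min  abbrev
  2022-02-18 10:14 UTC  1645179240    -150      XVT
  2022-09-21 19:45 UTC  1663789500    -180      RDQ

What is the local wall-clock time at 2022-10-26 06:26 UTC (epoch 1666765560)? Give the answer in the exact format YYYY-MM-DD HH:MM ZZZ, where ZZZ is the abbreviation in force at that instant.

2022-10-26 03:26 RDQ

Query: 2022-10-26 06:26 UTC
Rule 2/2 (RDQ, -03:00): 2022-09-21 19:45 UTC ≤ query < +∞
6·60 + 26 - 180 = 206 min
206 = 0·1440 + 206; 206 = 3·60 + 26 → 03:26, same day
→ 2022-10-26 03:26 RDQ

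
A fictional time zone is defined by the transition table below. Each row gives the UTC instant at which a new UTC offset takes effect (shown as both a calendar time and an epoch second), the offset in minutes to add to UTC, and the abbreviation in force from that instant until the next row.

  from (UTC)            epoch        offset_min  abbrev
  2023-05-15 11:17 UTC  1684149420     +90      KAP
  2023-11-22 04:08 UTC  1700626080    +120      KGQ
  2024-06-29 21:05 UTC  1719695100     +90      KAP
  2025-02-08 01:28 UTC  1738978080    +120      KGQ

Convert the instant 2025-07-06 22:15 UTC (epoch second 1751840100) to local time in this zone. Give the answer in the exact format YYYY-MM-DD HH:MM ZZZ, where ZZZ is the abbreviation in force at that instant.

Query: 2025-07-06 22:15 UTC
Rule 4/4 (KGQ, +02:00): 2025-02-08 01:28 UTC ≤ query < +∞
22·60 + 15 + 120 = 1455 min
1455 = 1·1440 + 15; 15 = 0·60 + 15 → 00:15, 2025-07-06 + 1 day = 2025-07-07
→ 2025-07-07 00:15 KGQ

2025-07-07 00:15 KGQ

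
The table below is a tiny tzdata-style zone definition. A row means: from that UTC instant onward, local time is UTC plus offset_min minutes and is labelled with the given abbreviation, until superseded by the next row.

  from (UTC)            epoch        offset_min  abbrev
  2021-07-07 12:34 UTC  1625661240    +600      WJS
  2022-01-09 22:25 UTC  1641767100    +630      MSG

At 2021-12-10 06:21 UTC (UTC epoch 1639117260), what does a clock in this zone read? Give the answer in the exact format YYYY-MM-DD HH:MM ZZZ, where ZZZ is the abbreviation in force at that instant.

2021-12-10 16:21 WJS

Query: 2021-12-10 06:21 UTC
Rule 1/2 (WJS, +10:00): 2021-07-07 12:34 UTC ≤ query < 2022-01-09 22:25 UTC
6·60 + 21 + 600 = 981 min
981 = 0·1440 + 981; 981 = 16·60 + 21 → 16:21, same day
→ 2021-12-10 16:21 WJS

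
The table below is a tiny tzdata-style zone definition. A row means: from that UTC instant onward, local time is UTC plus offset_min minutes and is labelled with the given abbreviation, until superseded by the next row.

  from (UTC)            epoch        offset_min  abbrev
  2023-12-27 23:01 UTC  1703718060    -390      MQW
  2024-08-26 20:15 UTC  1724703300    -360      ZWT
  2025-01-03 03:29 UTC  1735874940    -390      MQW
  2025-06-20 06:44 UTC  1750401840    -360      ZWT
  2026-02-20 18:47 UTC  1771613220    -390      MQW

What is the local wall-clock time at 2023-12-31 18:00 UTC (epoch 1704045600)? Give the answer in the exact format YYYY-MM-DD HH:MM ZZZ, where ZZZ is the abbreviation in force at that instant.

Query: 2023-12-31 18:00 UTC
Rule 1/5 (MQW, -06:30): 2023-12-27 23:01 UTC ≤ query < 2024-08-26 20:15 UTC
18·60 + 0 - 390 = 690 min
690 = 0·1440 + 690; 690 = 11·60 + 30 → 11:30, same day
→ 2023-12-31 11:30 MQW

2023-12-31 11:30 MQW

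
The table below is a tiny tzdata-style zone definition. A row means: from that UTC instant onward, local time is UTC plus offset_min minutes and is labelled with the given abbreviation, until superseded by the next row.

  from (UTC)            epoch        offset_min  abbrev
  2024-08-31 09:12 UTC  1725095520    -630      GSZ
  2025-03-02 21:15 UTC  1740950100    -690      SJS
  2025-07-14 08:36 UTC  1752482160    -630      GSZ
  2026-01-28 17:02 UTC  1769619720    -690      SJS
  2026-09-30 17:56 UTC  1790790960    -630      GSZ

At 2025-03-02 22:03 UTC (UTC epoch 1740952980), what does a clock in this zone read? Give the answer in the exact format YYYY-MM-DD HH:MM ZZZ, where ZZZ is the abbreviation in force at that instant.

Query: 2025-03-02 22:03 UTC
Rule 2/5 (SJS, -11:30): 2025-03-02 21:15 UTC ≤ query < 2025-07-14 08:36 UTC
22·60 + 3 - 690 = 633 min
633 = 0·1440 + 633; 633 = 10·60 + 33 → 10:33, same day
→ 2025-03-02 10:33 SJS

2025-03-02 10:33 SJS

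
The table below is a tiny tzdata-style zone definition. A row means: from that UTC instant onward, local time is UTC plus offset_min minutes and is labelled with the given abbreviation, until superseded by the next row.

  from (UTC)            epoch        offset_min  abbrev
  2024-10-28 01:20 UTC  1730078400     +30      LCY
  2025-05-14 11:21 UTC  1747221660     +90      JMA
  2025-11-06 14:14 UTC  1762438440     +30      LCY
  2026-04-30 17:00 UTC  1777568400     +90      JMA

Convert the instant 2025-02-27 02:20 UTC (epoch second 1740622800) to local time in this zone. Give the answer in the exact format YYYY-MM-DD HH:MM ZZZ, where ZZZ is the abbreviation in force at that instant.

Query: 2025-02-27 02:20 UTC
Rule 1/4 (LCY, +00:30): 2024-10-28 01:20 UTC ≤ query < 2025-05-14 11:21 UTC
2·60 + 20 + 30 = 170 min
170 = 0·1440 + 170; 170 = 2·60 + 50 → 02:50, same day
→ 2025-02-27 02:50 LCY

2025-02-27 02:50 LCY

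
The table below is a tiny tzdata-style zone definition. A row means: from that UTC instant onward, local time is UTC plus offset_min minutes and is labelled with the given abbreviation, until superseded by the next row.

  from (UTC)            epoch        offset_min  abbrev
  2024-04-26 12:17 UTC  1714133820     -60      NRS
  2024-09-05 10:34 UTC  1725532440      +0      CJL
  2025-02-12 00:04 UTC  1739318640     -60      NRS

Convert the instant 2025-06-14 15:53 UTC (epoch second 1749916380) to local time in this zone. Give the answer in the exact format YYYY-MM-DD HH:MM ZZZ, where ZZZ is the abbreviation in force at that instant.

2025-06-14 14:53 NRS

Query: 2025-06-14 15:53 UTC
Rule 3/3 (NRS, -01:00): 2025-02-12 00:04 UTC ≤ query < +∞
15·60 + 53 - 60 = 893 min
893 = 0·1440 + 893; 893 = 14·60 + 53 → 14:53, same day
→ 2025-06-14 14:53 NRS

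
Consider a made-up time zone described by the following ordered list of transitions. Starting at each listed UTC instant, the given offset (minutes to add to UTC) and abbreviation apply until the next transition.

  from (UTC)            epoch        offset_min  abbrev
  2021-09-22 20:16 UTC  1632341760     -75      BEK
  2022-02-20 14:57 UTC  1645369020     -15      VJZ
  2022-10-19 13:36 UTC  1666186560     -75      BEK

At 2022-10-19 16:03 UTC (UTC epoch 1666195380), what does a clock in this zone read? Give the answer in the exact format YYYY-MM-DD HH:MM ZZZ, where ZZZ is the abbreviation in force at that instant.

2022-10-19 14:48 BEK

Query: 2022-10-19 16:03 UTC
Rule 3/3 (BEK, -01:15): 2022-10-19 13:36 UTC ≤ query < +∞
16·60 + 3 - 75 = 888 min
888 = 0·1440 + 888; 888 = 14·60 + 48 → 14:48, same day
→ 2022-10-19 14:48 BEK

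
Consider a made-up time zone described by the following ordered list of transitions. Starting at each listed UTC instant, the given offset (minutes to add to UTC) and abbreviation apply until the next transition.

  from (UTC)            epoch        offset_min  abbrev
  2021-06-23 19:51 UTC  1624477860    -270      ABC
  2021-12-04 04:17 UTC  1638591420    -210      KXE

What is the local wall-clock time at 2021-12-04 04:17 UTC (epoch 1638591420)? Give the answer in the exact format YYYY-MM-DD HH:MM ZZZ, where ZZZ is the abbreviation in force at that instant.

Query: 2021-12-04 04:17 UTC
Rule 2/2 (KXE, -03:30): 2021-12-04 04:17 UTC ≤ query < +∞
4·60 + 17 - 210 = 47 min
47 = 0·1440 + 47; 47 = 0·60 + 47 → 00:47, same day
→ 2021-12-04 00:47 KXE

2021-12-04 00:47 KXE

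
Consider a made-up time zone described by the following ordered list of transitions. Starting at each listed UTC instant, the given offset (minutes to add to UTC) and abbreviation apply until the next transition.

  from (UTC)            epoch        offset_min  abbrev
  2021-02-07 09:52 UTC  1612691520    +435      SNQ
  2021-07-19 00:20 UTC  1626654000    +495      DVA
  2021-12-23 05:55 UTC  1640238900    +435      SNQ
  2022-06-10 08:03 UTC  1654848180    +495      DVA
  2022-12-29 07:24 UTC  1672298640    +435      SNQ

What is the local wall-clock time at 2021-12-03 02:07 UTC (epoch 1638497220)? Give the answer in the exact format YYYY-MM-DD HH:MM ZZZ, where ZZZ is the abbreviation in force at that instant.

2021-12-03 10:22 DVA

Query: 2021-12-03 02:07 UTC
Rule 2/5 (DVA, +08:15): 2021-07-19 00:20 UTC ≤ query < 2021-12-23 05:55 UTC
2·60 + 7 + 495 = 622 min
622 = 0·1440 + 622; 622 = 10·60 + 22 → 10:22, same day
→ 2021-12-03 10:22 DVA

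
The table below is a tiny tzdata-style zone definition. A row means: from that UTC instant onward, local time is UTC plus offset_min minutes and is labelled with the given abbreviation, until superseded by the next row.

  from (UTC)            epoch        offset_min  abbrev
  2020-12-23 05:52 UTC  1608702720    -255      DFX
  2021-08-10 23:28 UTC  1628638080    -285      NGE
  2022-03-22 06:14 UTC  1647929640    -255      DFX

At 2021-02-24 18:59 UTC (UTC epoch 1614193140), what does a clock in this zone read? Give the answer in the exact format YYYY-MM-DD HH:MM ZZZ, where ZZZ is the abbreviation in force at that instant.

Query: 2021-02-24 18:59 UTC
Rule 1/3 (DFX, -04:15): 2020-12-23 05:52 UTC ≤ query < 2021-08-10 23:28 UTC
18·60 + 59 - 255 = 884 min
884 = 0·1440 + 884; 884 = 14·60 + 44 → 14:44, same day
→ 2021-02-24 14:44 DFX

2021-02-24 14:44 DFX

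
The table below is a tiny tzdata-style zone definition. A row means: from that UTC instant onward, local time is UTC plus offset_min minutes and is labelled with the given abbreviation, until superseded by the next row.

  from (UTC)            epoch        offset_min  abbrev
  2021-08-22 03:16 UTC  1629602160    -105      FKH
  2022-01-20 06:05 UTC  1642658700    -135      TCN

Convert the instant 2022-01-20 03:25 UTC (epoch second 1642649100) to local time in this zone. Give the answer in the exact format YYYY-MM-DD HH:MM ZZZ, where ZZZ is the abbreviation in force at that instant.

Query: 2022-01-20 03:25 UTC
Rule 1/2 (FKH, -01:45): 2021-08-22 03:16 UTC ≤ query < 2022-01-20 06:05 UTC
3·60 + 25 - 105 = 100 min
100 = 0·1440 + 100; 100 = 1·60 + 40 → 01:40, same day
→ 2022-01-20 01:40 FKH

2022-01-20 01:40 FKH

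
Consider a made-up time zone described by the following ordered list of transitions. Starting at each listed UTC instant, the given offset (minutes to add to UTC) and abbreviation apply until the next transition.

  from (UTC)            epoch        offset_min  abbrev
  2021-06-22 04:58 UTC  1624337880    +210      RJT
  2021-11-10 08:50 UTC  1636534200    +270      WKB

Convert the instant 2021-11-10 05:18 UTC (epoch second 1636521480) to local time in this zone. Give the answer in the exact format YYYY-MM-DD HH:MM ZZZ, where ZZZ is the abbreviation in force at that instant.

2021-11-10 08:48 RJT

Query: 2021-11-10 05:18 UTC
Rule 1/2 (RJT, +03:30): 2021-06-22 04:58 UTC ≤ query < 2021-11-10 08:50 UTC
5·60 + 18 + 210 = 528 min
528 = 0·1440 + 528; 528 = 8·60 + 48 → 08:48, same day
→ 2021-11-10 08:48 RJT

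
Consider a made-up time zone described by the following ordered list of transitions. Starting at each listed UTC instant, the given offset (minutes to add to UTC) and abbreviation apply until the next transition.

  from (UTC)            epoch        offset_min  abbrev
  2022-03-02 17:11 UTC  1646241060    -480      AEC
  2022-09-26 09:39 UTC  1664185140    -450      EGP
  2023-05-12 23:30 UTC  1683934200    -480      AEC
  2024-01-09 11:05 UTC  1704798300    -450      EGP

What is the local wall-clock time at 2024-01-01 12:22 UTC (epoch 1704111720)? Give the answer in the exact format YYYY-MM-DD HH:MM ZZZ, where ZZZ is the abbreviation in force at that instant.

Query: 2024-01-01 12:22 UTC
Rule 3/4 (AEC, -08:00): 2023-05-12 23:30 UTC ≤ query < 2024-01-09 11:05 UTC
12·60 + 22 - 480 = 262 min
262 = 0·1440 + 262; 262 = 4·60 + 22 → 04:22, same day
→ 2024-01-01 04:22 AEC

2024-01-01 04:22 AEC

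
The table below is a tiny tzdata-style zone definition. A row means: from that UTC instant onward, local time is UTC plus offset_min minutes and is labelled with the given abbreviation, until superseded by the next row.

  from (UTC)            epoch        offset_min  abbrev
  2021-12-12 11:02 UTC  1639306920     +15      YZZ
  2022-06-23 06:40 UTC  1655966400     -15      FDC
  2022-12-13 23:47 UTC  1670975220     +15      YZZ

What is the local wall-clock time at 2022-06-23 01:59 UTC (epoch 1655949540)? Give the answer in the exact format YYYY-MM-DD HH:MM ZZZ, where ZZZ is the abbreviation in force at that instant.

Query: 2022-06-23 01:59 UTC
Rule 1/3 (YZZ, +00:15): 2021-12-12 11:02 UTC ≤ query < 2022-06-23 06:40 UTC
1·60 + 59 + 15 = 134 min
134 = 0·1440 + 134; 134 = 2·60 + 14 → 02:14, same day
→ 2022-06-23 02:14 YZZ

2022-06-23 02:14 YZZ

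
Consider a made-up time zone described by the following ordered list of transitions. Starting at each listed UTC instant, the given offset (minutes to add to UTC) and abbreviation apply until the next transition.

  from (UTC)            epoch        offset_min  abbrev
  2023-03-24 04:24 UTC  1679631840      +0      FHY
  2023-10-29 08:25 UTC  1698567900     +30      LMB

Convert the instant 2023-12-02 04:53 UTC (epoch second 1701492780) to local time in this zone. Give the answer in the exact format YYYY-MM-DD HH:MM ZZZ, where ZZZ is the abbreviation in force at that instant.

2023-12-02 05:23 LMB

Query: 2023-12-02 04:53 UTC
Rule 2/2 (LMB, +00:30): 2023-10-29 08:25 UTC ≤ query < +∞
4·60 + 53 + 30 = 323 min
323 = 0·1440 + 323; 323 = 5·60 + 23 → 05:23, same day
→ 2023-12-02 05:23 LMB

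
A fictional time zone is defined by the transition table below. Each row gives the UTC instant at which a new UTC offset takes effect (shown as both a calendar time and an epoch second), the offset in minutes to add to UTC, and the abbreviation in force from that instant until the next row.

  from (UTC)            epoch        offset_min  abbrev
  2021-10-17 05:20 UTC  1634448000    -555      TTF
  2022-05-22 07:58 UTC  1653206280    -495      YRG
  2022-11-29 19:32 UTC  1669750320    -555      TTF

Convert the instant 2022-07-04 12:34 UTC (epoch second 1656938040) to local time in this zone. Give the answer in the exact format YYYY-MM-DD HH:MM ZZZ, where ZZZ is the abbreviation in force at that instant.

2022-07-04 04:19 YRG

Query: 2022-07-04 12:34 UTC
Rule 2/3 (YRG, -08:15): 2022-05-22 07:58 UTC ≤ query < 2022-11-29 19:32 UTC
12·60 + 34 - 495 = 259 min
259 = 0·1440 + 259; 259 = 4·60 + 19 → 04:19, same day
→ 2022-07-04 04:19 YRG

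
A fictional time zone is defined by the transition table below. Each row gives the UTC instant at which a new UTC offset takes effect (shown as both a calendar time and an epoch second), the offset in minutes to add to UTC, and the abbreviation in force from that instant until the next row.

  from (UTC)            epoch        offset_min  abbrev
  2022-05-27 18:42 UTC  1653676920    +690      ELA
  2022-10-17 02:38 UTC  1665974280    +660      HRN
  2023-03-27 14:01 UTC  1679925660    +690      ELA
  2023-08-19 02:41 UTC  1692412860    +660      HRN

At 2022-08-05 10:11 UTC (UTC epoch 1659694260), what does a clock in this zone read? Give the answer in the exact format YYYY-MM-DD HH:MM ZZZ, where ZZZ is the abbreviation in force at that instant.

Query: 2022-08-05 10:11 UTC
Rule 1/4 (ELA, +11:30): 2022-05-27 18:42 UTC ≤ query < 2022-10-17 02:38 UTC
10·60 + 11 + 690 = 1301 min
1301 = 0·1440 + 1301; 1301 = 21·60 + 41 → 21:41, same day
→ 2022-08-05 21:41 ELA

2022-08-05 21:41 ELA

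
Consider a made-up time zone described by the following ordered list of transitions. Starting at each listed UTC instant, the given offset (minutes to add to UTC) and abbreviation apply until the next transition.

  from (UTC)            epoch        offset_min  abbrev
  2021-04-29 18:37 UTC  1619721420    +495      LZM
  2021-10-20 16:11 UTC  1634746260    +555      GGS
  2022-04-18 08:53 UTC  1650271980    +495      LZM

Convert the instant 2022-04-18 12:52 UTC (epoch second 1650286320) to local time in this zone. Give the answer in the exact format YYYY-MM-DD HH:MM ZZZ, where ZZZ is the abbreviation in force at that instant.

2022-04-18 21:07 LZM

Query: 2022-04-18 12:52 UTC
Rule 3/3 (LZM, +08:15): 2022-04-18 08:53 UTC ≤ query < +∞
12·60 + 52 + 495 = 1267 min
1267 = 0·1440 + 1267; 1267 = 21·60 + 7 → 21:07, same day
→ 2022-04-18 21:07 LZM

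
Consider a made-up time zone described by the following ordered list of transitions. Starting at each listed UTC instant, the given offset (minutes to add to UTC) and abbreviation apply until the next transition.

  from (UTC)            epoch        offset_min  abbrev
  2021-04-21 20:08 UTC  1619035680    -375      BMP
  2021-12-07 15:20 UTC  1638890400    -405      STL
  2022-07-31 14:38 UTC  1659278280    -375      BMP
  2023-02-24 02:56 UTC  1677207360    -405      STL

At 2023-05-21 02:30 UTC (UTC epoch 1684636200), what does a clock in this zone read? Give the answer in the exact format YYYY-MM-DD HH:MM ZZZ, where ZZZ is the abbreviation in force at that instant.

2023-05-20 19:45 STL

Query: 2023-05-21 02:30 UTC
Rule 4/4 (STL, -06:45): 2023-02-24 02:56 UTC ≤ query < +∞
2·60 + 30 - 405 = -255 min
-255 = -1·1440 + 1185; 1185 = 19·60 + 45 → 19:45, 2023-05-21 - 1 day = 2023-05-20
→ 2023-05-20 19:45 STL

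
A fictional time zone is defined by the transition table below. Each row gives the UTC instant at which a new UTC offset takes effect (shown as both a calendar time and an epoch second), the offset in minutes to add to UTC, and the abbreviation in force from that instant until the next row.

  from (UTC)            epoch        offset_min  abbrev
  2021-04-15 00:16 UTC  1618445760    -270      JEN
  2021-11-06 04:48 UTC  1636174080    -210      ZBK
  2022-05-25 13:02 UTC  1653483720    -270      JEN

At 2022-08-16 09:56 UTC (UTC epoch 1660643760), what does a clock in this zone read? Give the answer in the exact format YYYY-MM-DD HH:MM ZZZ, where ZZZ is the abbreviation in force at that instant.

2022-08-16 05:26 JEN

Query: 2022-08-16 09:56 UTC
Rule 3/3 (JEN, -04:30): 2022-05-25 13:02 UTC ≤ query < +∞
9·60 + 56 - 270 = 326 min
326 = 0·1440 + 326; 326 = 5·60 + 26 → 05:26, same day
→ 2022-08-16 05:26 JEN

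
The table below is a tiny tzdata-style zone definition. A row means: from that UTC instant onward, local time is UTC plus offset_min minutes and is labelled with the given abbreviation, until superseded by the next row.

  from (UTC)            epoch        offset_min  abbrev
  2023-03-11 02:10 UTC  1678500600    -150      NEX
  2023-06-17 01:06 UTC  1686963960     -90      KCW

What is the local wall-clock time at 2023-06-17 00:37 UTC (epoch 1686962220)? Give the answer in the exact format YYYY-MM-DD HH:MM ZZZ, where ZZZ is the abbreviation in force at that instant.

Query: 2023-06-17 00:37 UTC
Rule 1/2 (NEX, -02:30): 2023-03-11 02:10 UTC ≤ query < 2023-06-17 01:06 UTC
0·60 + 37 - 150 = -113 min
-113 = -1·1440 + 1327; 1327 = 22·60 + 7 → 22:07, 2023-06-17 - 1 day = 2023-06-16
→ 2023-06-16 22:07 NEX

2023-06-16 22:07 NEX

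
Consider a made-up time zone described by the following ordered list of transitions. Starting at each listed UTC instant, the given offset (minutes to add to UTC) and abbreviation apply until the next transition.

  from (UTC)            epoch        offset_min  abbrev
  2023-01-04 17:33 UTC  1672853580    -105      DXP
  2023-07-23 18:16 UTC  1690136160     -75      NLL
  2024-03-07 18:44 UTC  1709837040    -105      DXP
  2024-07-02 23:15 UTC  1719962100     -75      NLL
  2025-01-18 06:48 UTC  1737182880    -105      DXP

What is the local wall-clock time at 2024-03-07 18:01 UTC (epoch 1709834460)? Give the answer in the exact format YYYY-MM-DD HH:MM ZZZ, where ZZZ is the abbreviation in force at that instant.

2024-03-07 16:46 NLL

Query: 2024-03-07 18:01 UTC
Rule 2/5 (NLL, -01:15): 2023-07-23 18:16 UTC ≤ query < 2024-03-07 18:44 UTC
18·60 + 1 - 75 = 1006 min
1006 = 0·1440 + 1006; 1006 = 16·60 + 46 → 16:46, same day
→ 2024-03-07 16:46 NLL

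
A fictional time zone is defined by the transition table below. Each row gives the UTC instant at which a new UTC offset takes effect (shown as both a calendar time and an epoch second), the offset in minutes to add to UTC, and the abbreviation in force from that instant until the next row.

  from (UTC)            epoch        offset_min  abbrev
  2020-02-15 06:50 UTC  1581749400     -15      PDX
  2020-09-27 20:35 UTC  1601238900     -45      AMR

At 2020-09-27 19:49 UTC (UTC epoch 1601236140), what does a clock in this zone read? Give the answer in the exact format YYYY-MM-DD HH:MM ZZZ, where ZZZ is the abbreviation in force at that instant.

Query: 2020-09-27 19:49 UTC
Rule 1/2 (PDX, -00:15): 2020-02-15 06:50 UTC ≤ query < 2020-09-27 20:35 UTC
19·60 + 49 - 15 = 1174 min
1174 = 0·1440 + 1174; 1174 = 19·60 + 34 → 19:34, same day
→ 2020-09-27 19:34 PDX

2020-09-27 19:34 PDX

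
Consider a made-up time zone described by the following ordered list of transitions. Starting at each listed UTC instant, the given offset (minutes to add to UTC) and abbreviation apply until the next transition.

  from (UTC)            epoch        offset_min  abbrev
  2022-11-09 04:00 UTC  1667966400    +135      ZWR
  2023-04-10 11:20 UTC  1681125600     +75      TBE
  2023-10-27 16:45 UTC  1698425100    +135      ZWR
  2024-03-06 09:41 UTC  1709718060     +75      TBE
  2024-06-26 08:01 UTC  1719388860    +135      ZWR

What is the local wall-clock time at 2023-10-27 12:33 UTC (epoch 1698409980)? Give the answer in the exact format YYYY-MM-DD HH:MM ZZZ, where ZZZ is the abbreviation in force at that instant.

2023-10-27 13:48 TBE

Query: 2023-10-27 12:33 UTC
Rule 2/5 (TBE, +01:15): 2023-04-10 11:20 UTC ≤ query < 2023-10-27 16:45 UTC
12·60 + 33 + 75 = 828 min
828 = 0·1440 + 828; 828 = 13·60 + 48 → 13:48, same day
→ 2023-10-27 13:48 TBE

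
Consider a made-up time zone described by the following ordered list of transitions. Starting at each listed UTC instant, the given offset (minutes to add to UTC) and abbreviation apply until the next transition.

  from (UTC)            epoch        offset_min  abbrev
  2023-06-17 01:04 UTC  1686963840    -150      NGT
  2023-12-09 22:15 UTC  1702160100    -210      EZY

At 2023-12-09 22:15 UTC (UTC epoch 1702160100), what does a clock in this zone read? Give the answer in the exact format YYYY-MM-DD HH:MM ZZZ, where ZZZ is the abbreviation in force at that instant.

2023-12-09 18:45 EZY

Query: 2023-12-09 22:15 UTC
Rule 2/2 (EZY, -03:30): 2023-12-09 22:15 UTC ≤ query < +∞
22·60 + 15 - 210 = 1125 min
1125 = 0·1440 + 1125; 1125 = 18·60 + 45 → 18:45, same day
→ 2023-12-09 18:45 EZY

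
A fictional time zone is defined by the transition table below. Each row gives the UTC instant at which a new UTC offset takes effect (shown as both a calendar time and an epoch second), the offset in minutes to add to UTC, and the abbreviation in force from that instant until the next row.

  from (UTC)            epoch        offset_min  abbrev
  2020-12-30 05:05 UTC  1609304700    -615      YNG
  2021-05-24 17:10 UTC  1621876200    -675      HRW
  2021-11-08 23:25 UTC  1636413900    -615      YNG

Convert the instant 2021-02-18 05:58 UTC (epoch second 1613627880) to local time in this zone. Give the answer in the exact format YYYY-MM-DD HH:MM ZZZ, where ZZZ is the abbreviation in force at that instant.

Query: 2021-02-18 05:58 UTC
Rule 1/3 (YNG, -10:15): 2020-12-30 05:05 UTC ≤ query < 2021-05-24 17:10 UTC
5·60 + 58 - 615 = -257 min
-257 = -1·1440 + 1183; 1183 = 19·60 + 43 → 19:43, 2021-02-18 - 1 day = 2021-02-17
→ 2021-02-17 19:43 YNG

2021-02-17 19:43 YNG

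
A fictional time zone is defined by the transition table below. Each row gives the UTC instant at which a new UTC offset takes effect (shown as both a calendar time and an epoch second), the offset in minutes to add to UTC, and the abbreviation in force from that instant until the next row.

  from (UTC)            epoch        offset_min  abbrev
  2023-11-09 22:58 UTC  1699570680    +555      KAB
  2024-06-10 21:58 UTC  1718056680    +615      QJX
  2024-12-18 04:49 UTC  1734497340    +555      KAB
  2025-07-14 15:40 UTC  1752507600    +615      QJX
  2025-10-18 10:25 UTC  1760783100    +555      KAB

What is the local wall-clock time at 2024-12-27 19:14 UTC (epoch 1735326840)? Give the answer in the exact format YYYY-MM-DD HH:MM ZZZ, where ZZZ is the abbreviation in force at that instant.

Query: 2024-12-27 19:14 UTC
Rule 3/5 (KAB, +09:15): 2024-12-18 04:49 UTC ≤ query < 2025-07-14 15:40 UTC
19·60 + 14 + 555 = 1709 min
1709 = 1·1440 + 269; 269 = 4·60 + 29 → 04:29, 2024-12-27 + 1 day = 2024-12-28
→ 2024-12-28 04:29 KAB

2024-12-28 04:29 KAB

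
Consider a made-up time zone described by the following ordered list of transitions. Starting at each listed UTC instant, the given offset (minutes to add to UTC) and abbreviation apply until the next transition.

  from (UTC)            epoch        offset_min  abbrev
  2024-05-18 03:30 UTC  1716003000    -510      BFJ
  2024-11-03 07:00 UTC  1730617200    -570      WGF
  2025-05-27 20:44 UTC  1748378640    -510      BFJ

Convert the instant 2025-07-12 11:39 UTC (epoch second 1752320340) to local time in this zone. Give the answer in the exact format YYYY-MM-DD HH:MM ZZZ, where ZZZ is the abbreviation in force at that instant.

Query: 2025-07-12 11:39 UTC
Rule 3/3 (BFJ, -08:30): 2025-05-27 20:44 UTC ≤ query < +∞
11·60 + 39 - 510 = 189 min
189 = 0·1440 + 189; 189 = 3·60 + 9 → 03:09, same day
→ 2025-07-12 03:09 BFJ

2025-07-12 03:09 BFJ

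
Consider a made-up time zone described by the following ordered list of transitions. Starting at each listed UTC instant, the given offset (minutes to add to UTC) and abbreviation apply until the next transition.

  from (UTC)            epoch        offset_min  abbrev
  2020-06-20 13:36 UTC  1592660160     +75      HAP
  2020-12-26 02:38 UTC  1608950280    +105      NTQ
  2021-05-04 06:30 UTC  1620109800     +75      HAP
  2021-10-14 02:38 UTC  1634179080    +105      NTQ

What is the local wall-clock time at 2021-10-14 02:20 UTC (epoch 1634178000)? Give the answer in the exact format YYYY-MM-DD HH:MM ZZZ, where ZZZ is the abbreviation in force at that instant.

2021-10-14 03:35 HAP

Query: 2021-10-14 02:20 UTC
Rule 3/4 (HAP, +01:15): 2021-05-04 06:30 UTC ≤ query < 2021-10-14 02:38 UTC
2·60 + 20 + 75 = 215 min
215 = 0·1440 + 215; 215 = 3·60 + 35 → 03:35, same day
→ 2021-10-14 03:35 HAP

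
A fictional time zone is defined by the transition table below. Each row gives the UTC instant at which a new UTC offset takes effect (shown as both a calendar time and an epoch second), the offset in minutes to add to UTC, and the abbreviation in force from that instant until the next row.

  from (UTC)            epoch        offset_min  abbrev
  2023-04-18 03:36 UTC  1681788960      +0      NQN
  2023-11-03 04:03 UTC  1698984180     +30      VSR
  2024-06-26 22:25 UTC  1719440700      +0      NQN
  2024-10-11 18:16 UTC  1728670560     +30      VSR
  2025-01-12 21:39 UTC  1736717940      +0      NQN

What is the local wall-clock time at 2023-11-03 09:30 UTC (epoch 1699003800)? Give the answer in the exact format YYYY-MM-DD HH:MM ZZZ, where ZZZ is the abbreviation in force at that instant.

2023-11-03 10:00 VSR

Query: 2023-11-03 09:30 UTC
Rule 2/5 (VSR, +00:30): 2023-11-03 04:03 UTC ≤ query < 2024-06-26 22:25 UTC
9·60 + 30 + 30 = 600 min
600 = 0·1440 + 600; 600 = 10·60 + 0 → 10:00, same day
→ 2023-11-03 10:00 VSR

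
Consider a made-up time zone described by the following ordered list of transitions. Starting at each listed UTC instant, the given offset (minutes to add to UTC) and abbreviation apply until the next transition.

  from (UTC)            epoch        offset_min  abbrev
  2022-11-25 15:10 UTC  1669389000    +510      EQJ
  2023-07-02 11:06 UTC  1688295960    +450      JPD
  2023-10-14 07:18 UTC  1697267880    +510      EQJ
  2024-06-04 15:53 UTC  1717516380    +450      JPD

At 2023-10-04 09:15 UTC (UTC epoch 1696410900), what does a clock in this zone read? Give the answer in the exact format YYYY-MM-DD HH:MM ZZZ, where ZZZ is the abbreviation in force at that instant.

Query: 2023-10-04 09:15 UTC
Rule 2/4 (JPD, +07:30): 2023-07-02 11:06 UTC ≤ query < 2023-10-14 07:18 UTC
9·60 + 15 + 450 = 1005 min
1005 = 0·1440 + 1005; 1005 = 16·60 + 45 → 16:45, same day
→ 2023-10-04 16:45 JPD

2023-10-04 16:45 JPD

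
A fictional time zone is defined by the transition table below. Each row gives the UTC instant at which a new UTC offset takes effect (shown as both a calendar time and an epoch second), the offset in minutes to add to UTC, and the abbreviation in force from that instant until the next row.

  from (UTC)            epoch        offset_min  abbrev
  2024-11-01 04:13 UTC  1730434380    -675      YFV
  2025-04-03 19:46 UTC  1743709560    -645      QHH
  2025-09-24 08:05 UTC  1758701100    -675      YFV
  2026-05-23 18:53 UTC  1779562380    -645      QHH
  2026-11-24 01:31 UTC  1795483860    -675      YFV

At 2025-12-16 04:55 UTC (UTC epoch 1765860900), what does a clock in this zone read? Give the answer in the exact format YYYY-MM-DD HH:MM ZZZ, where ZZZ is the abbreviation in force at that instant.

2025-12-15 17:40 YFV

Query: 2025-12-16 04:55 UTC
Rule 3/5 (YFV, -11:15): 2025-09-24 08:05 UTC ≤ query < 2026-05-23 18:53 UTC
4·60 + 55 - 675 = -380 min
-380 = -1·1440 + 1060; 1060 = 17·60 + 40 → 17:40, 2025-12-16 - 1 day = 2025-12-15
→ 2025-12-15 17:40 YFV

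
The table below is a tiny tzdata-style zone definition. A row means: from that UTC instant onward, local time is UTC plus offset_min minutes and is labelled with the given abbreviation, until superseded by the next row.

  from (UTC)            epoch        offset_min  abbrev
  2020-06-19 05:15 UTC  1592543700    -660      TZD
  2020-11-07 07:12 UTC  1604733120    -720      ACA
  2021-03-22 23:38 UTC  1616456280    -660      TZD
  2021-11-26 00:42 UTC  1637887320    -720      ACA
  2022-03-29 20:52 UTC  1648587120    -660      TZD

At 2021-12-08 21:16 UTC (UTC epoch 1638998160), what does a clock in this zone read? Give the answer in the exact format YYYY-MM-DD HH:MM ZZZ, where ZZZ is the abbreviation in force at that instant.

Query: 2021-12-08 21:16 UTC
Rule 4/5 (ACA, -12:00): 2021-11-26 00:42 UTC ≤ query < 2022-03-29 20:52 UTC
21·60 + 16 - 720 = 556 min
556 = 0·1440 + 556; 556 = 9·60 + 16 → 09:16, same day
→ 2021-12-08 09:16 ACA

2021-12-08 09:16 ACA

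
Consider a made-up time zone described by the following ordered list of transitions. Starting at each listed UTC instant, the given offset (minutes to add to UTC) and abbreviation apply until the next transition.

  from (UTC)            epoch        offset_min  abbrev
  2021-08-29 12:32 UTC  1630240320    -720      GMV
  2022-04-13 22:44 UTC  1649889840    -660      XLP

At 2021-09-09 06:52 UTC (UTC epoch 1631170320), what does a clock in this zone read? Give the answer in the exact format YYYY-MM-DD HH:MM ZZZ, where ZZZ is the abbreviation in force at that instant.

Query: 2021-09-09 06:52 UTC
Rule 1/2 (GMV, -12:00): 2021-08-29 12:32 UTC ≤ query < 2022-04-13 22:44 UTC
6·60 + 52 - 720 = -308 min
-308 = -1·1440 + 1132; 1132 = 18·60 + 52 → 18:52, 2021-09-09 - 1 day = 2021-09-08
→ 2021-09-08 18:52 GMV

2021-09-08 18:52 GMV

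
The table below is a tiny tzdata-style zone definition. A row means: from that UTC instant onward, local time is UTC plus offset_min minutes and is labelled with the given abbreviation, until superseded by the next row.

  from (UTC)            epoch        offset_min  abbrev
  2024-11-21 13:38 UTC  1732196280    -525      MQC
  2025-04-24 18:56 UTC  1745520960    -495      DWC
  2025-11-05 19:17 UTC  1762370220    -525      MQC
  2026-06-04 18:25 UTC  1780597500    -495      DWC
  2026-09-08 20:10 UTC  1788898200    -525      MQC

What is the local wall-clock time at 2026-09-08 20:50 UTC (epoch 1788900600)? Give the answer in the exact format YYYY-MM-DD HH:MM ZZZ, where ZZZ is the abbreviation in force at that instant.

2026-09-08 12:05 MQC

Query: 2026-09-08 20:50 UTC
Rule 5/5 (MQC, -08:45): 2026-09-08 20:10 UTC ≤ query < +∞
20·60 + 50 - 525 = 725 min
725 = 0·1440 + 725; 725 = 12·60 + 5 → 12:05, same day
→ 2026-09-08 12:05 MQC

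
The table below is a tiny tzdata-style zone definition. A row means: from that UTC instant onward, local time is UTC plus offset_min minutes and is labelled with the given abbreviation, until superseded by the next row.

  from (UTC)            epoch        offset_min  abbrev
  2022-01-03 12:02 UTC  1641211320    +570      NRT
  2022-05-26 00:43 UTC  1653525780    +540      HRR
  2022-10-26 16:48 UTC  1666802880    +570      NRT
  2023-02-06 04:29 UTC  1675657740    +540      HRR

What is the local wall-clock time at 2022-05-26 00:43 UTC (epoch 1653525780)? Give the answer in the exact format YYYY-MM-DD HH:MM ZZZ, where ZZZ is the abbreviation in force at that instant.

Query: 2022-05-26 00:43 UTC
Rule 2/4 (HRR, +09:00): 2022-05-26 00:43 UTC ≤ query < 2022-10-26 16:48 UTC
0·60 + 43 + 540 = 583 min
583 = 0·1440 + 583; 583 = 9·60 + 43 → 09:43, same day
→ 2022-05-26 09:43 HRR

2022-05-26 09:43 HRR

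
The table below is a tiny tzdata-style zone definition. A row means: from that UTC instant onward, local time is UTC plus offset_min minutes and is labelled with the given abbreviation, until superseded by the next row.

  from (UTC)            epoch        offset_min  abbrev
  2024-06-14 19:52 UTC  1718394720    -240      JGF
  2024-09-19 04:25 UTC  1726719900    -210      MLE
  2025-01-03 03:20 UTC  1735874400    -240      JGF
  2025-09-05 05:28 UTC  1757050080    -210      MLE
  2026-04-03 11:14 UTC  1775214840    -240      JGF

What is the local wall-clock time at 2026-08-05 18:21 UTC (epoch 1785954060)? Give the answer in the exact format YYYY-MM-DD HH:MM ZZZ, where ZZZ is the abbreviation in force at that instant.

Query: 2026-08-05 18:21 UTC
Rule 5/5 (JGF, -04:00): 2026-04-03 11:14 UTC ≤ query < +∞
18·60 + 21 - 240 = 861 min
861 = 0·1440 + 861; 861 = 14·60 + 21 → 14:21, same day
→ 2026-08-05 14:21 JGF

2026-08-05 14:21 JGF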